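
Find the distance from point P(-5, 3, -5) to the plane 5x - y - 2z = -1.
d = |5(-5) + (-1)(3) + (-2)(-5) - (-1)| / √(5² + (-1)² + (-2)²) = 17/√30 = 3.104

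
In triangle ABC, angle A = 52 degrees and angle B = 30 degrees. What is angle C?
Sum of angles in a triangle = 180 degrees
Third angle = 180 - 52 - 30
Third angle = 98 degrees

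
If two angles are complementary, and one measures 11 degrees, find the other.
Complementary angles sum to 90 degrees.
Other angle = 90 - 11
Other angle = 79 degrees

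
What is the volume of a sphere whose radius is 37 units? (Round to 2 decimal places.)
Volume = (4/3) * pi * r³
Volume = (4/3) * pi * 37³
Volume = (4/3) * pi * 50653
Volume = 212174.79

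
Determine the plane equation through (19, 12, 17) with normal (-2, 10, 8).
d = n·P = (-2)(19) + (10)(12) + (8)(17) = 218
Plane: -2x + 10y + 8z = 218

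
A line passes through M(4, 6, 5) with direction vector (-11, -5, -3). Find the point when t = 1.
P(1) = (4 + (-11)(1), 6 + (-5)(1), 5 + (-3)(1)) = (-7, 1, 2)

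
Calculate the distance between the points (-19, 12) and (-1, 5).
Using the distance formula: d = sqrt((x₂-x₁)² + (y₂-y₁)²)
dx = (-1) - (-19) = 18
dy = 5 - 12 = -7
d = sqrt(18² + (-7)²) = sqrt(324 + 49) = sqrt(373) = 19.31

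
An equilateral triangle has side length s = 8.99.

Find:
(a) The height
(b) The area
(a) Height h = s·√3/2 = 8.99·√3/2 = 7.786
(b) Area = (√3/4)·s² = (√3/4)·8.99² = (√3/4)·80.8201 = 35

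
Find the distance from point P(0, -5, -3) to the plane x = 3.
d = |1(0) + 0(-5) + 0(-3) - (3)| / √(1² + 0² + 0²) = 3/√1 = 3.0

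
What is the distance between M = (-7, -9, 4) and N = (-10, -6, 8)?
d = √[(-3)² + (3)² + (4)²] = √34 = 5.831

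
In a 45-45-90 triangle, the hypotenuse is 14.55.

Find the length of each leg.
In a 45-45-90 triangle, hypotenuse = leg·√2  →  leg = hypotenuse/√2
leg = 14.55/√2 = 10.29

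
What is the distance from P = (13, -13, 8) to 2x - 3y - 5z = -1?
d = |2(13) + (-3)(-13) + (-5)(8) - (-1)| / √(2² + (-3)² + (-5)²) = 26/√38 = 4.218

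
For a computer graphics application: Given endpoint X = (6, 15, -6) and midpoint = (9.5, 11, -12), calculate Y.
Y = (2×9.5 - 6, 2×11 - 15, 2×(-12) - (-6)) = (13, 7, -18)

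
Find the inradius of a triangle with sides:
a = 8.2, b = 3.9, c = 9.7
s = (a+b+c)/2 = (8.2+3.9+9.7)/2 = 10.9
Area = √(s(s-a)(s-b)(s-c)) = √(10.9·2.7·7·1.2) = 15.723
r = Area/s = 15.723/10.9 = 1.442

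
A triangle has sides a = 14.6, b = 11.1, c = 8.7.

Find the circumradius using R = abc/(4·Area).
s = (a+b+c)/2 = 17.2
Area = √(s(s-a)(s-b)(s-c)) = √(17.2·2.6·6.1·8.5) = 48.1532
R = abc/(4·Area) = (14.6·11.1·8.7)/(4·48.1532) = 1409.922/192.6128 = 7.32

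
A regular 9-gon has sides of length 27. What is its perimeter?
Perimeter = number of sides * side length
Perimeter = 9 * 27
Perimeter = 243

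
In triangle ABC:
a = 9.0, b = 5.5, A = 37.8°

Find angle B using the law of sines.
sin(B)/b = sin(A)/a
sin(B) = b·sin(A)/a = 5.5·sin(37.8°)/9.0 = 0.374554
B = arcsin(0.374554) = 22°  (b ≤ a, so B ≤ A and the acute solution is unique)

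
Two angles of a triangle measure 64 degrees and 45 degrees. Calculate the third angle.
Sum of angles in a triangle = 180 degrees
Third angle = 180 - 64 - 45
Third angle = 71 degrees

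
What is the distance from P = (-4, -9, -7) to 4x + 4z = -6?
d = |4(-4) + 0(-9) + 4(-7) - (-6)| / √(4² + 0² + 4²) = 38/√32 = 6.718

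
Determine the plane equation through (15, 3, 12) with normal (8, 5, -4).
d = n·P = (8)(15) + (5)(3) + (-4)(12) = 87
Plane: 8x + 5y - 4z = 87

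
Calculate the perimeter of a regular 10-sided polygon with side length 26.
Perimeter = number of sides * side length
Perimeter = 10 * 26
Perimeter = 260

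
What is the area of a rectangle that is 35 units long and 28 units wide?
Area = length * width
Area = 35 * 28
Area = 980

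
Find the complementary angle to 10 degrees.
Complementary angles sum to 90 degrees.
Other angle = 90 - 10
Other angle = 80 degrees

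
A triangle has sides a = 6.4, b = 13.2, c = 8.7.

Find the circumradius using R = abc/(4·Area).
s = (a+b+c)/2 = 14.15
Area = √(s(s-a)(s-b)(s-c)) = √(14.15·7.75·0.95·5.45) = 23.8281
R = abc/(4·Area) = (6.4·13.2·8.7)/(4·23.8281) = 734.976/95.3124 = 7.711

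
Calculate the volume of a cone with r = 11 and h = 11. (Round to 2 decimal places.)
Volume = (1/3) * pi * r² * h
Volume = (1/3) * pi * 11² * 11
Volume = (1/3) * pi * 121 * 11
Volume = (1/3) * pi * 1331
Volume = 1393.82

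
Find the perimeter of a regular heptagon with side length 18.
Perimeter = number of sides * side length
Perimeter = 7 * 18
Perimeter = 126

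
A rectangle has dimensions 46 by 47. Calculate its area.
Area = length * width
Area = 46 * 47
Area = 2162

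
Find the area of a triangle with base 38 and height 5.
Area = (1/2) * base * height
Area = (1/2) * 38 * 5
Area = 95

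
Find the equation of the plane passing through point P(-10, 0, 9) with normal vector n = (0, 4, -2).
d = n·P = (0)(-10) + (4)(0) + (-2)(9) = -18
Plane: 4y - 2z = -18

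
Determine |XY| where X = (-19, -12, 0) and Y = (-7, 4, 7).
d = √[(12)² + (16)² + (7)²] = √449 = 21.19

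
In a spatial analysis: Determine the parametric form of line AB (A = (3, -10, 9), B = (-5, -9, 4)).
Direction vector d = B - A = (-8, 1, -5)
x = 3 - 8t, y = -10 + t, z = 9 - 5t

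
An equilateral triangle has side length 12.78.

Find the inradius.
For an equilateral triangle, r = s/(2√3) where s is the side.
r = 12.78/(2√3) = 12.78/3.464102 = 3.689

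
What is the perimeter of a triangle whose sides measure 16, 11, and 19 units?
Perimeter = sum of all sides
Perimeter = 16 + 11 + 19
Perimeter = 46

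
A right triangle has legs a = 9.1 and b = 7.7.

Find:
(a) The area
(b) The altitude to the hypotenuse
(a) Area = ½ab = ½·9.1·7.7 = 35.035
(b) Hypotenuse c = √(9.1² + 7.7²) = √142.1 = 11.9206
    Area = ½·c·h_c  →  h_c = 2·Area/c = 2·35.035/11.9206 = 5.878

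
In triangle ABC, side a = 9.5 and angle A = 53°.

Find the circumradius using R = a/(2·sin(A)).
R = a/(2·sin(A)) = 9.5/(2·sin(53°))
R = 9.5/(2·0.798636) = 9.5/1.597271 = 5.948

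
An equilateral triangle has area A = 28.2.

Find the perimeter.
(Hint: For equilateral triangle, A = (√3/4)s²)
A = (√3/4)s²  →  s² = 4A/√3 = 4·28.2/√3 = 65.1251
s = 8.07001
Perimeter = 3s = 24.21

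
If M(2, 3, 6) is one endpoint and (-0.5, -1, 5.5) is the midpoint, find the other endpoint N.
N = (2×(-0.5) - 2, 2×(-1) - 3, 2×5.5 - 6) = (-3, -5, 5)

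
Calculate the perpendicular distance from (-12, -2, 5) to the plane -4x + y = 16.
d = |(-4)(-12) + 1(-2) + 0(5) - (16)| / √((-4)² + 1² + 0²) = 30/√17 = 7.276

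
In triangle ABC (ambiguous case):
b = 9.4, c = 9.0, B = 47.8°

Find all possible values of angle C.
sin(C)/c = sin(B)/b  →  sin(C) = c·sin(B)/b = 9.0·sin(47.8°)/9.4 = 0.709281
C₁ = arcsin(0.709281) = 45.18°,  C₂ = 180° - C₁ = 134.82°
Check C₂: A = 180° - 47.8° - 134.82° = -2.62° ≤ 0, rejected
C = 45.18° (one solution)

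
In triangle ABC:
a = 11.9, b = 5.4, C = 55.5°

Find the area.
Using A = ½ab·sin(C):
A = ½·11.9·5.4·sin(55.5°) = ½·64.26·0.824126 = 26.48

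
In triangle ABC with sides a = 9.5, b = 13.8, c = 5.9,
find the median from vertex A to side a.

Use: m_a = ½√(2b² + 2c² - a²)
m_a = ½√(2·13.8² + 2·5.9² - 9.5²)
m_a = ½√(380.88 + 69.62 - 90.25) = ½√360.25 = 9.49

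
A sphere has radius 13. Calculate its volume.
Volume = (4/3) * pi * r³
Volume = (4/3) * pi * 13³
Volume = (4/3) * pi * 2197
Volume = 9202.77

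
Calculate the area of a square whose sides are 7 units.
Area = s²
Area = 7²
Area = 49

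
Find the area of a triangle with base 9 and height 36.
Area = (1/2) * base * height
Area = (1/2) * 9 * 36
Area = 162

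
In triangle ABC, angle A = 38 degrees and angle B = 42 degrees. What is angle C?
Sum of angles in a triangle = 180 degrees
Third angle = 180 - 38 - 42
Third angle = 100 degrees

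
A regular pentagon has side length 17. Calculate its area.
For a regular 5-gon with side length s = 17:
Apothem a = s / (2*tan(pi/5)) = 17 / (2*tan(pi/5)) ≈ 11.6992
Perimeter P = 5 * 17 = 85
Area = (1/2) * P * a = (1/2) * 85 * 11.6992 = 497.22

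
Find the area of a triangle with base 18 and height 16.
Area = (1/2) * base * height
Area = (1/2) * 18 * 16
Area = 144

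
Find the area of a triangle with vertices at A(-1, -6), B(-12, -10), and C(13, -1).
Using the coordinate formula: Area = (1/2)|x₁(y₂-y₃) + x₂(y₃-y₁) + x₃(y₁-y₂)|
Area = (1/2)|(-1)((-10)-(-1)) + (-12)((-1)-(-6)) + 13((-6)-(-10))|
Area = (1/2)|(-1)*(-9) + (-12)*5 + 13*4|
Area = (1/2)|9 + (-60) + 52|
Area = (1/2)*1 = 0.50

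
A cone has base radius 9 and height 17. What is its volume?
Volume = (1/3) * pi * r² * h
Volume = (1/3) * pi * 9² * 17
Volume = (1/3) * pi * 81 * 17
Volume = (1/3) * pi * 1377
Volume = 1441.99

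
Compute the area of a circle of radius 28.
Area = pi * r²
Area = pi * 28²
Area = pi * 784
Area = 2463.01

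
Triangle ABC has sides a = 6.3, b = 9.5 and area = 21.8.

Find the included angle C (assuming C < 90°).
Area = ½ab·sin(C)  →  sin(C) = 2·Area/(ab)
sin(C) = 2·21.8/(6.3·9.5) = 0.728488
C = arcsin(0.728488) = 46.76°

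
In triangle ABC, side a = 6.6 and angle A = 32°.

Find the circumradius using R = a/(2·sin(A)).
R = a/(2·sin(A)) = 6.6/(2·sin(32°))
R = 6.6/(2·0.529919) = 6.6/1.059839 = 6.227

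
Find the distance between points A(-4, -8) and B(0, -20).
Using the distance formula: d = sqrt((x₂-x₁)² + (y₂-y₁)²)
dx = 0 - (-4) = 4
dy = (-20) - (-8) = -12
d = sqrt(4² + (-12)²) = sqrt(16 + 144) = sqrt(160) = 12.65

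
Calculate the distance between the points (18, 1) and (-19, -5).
Using the distance formula: d = sqrt((x₂-x₁)² + (y₂-y₁)²)
dx = (-19) - 18 = -37
dy = (-5) - 1 = -6
d = sqrt((-37)² + (-6)²) = sqrt(1369 + 36) = sqrt(1405) = 37.48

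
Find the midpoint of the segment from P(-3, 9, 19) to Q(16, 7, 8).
Midpoint = ((-3+16)/2, (9+7)/2, (19+8)/2) = (6.5, 8, 13.5)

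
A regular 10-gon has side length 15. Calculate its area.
For a regular 10-gon with side length s = 15:
Apothem a = s / (2*tan(pi/10)) = 15 / (2*tan(pi/10)) ≈ 23.08263
Perimeter P = 10 * 15 = 150
Area = (1/2) * P * a = (1/2) * 150 * 23.08263 = 1731.20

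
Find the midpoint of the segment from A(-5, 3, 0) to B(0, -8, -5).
Midpoint = ((-5+0)/2, (3-8)/2, (0-5)/2) = (-2.5, -2.5, -2.5)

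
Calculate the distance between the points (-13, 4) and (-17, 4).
Using the distance formula: d = sqrt((x₂-x₁)² + (y₂-y₁)²)
dx = (-17) - (-13) = -4
dy = 4 - 4 = 0
d = sqrt((-4)² + 0²) = sqrt(16 + 0) = sqrt(16) = 4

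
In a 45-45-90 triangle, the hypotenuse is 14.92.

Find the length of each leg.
In a 45-45-90 triangle, hypotenuse = leg·√2  →  leg = hypotenuse/√2
leg = 14.92/√2 = 10.55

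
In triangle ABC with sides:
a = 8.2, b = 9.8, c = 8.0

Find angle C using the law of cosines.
cos(C) = (a² + b² - c²)/(2ab)
cos(C) = (8.2² + 9.8² - 8.0²)/(2·8.2·9.8) = 99.28/160.72 = 0.617720
C = arccos(0.617720) = 51.85°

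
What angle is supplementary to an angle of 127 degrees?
Supplementary angles sum to 180 degrees.
Other angle = 180 - 127
Other angle = 53 degrees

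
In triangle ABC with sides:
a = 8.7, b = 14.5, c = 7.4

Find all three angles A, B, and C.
By the law of cosines:
cos(A) = (b² + c² - a²)/(2bc) = 0.882199  →  A = 28.09°
cos(B) = (a² + c² - b²)/(2ac) = -0.619758  →  B = 128.3°
cos(C) = (a² + b² - c²)/(2ab) = 0.916290  →  C = 23.61°
Check: A + B + C = 180.0° ✓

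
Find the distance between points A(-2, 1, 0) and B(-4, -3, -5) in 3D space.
d = √[(-2)² + (-4)² + (-5)²] = √45 = 6.708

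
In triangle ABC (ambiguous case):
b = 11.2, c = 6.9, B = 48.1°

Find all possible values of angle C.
sin(C)/c = sin(B)/b  →  sin(C) = c·sin(B)/b = 6.9·sin(48.1°)/11.2 = 0.458549
C₁ = arcsin(0.458549) = 27.29°,  C₂ = 180° - C₁ = 152.71°
Check C₂: A = 180° - 48.1° - 152.71° = -20.81° ≤ 0, rejected
C = 27.29° (one solution)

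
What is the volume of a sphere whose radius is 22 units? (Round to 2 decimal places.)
Volume = (4/3) * pi * r³
Volume = (4/3) * pi * 22³
Volume = (4/3) * pi * 10648
Volume = 44602.24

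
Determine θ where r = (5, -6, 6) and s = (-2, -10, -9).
r·s = -4, |r|² = 97, |s|² = 185
cos θ = -4/√17945 ≈ -0.02986
θ ≈ 91.71°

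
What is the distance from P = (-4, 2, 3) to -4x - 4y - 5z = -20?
d = |(-4)(-4) + (-4)(2) + (-5)(3) - (-20)| / √((-4)² + (-4)² + (-5)²) = 13/√57 = 1.722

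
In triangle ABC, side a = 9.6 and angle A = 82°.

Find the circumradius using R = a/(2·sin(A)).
R = a/(2·sin(A)) = 9.6/(2·sin(82°))
R = 9.6/(2·0.990268) = 9.6/1.980536 = 4.847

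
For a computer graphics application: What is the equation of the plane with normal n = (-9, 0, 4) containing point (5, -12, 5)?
d = n·P = (-9)(5) + (0)(-12) + (4)(5) = -25
Plane: -9x + 4z = -25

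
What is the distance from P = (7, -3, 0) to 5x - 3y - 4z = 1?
d = |5(7) + (-3)(-3) + (-4)(0) - (1)| / √(5² + (-3)² + (-4)²) = 43/√50 = 6.081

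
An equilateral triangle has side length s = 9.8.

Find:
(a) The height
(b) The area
(a) Height h = s·√3/2 = 9.8·√3/2 = 8.487
(b) Area = (√3/4)·s² = (√3/4)·9.8² = (√3/4)·96.04 = 41.59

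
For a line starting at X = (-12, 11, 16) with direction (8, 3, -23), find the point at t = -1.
P(-1) = (-12 + 8(-1), 11 + 3(-1), 16 + (-23)(-1)) = (-20, 8, 39)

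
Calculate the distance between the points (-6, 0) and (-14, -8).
Using the distance formula: d = sqrt((x₂-x₁)² + (y₂-y₁)²)
dx = (-14) - (-6) = -8
dy = (-8) - 0 = -8
d = sqrt((-8)² + (-8)²) = sqrt(64 + 64) = sqrt(128) = 11.31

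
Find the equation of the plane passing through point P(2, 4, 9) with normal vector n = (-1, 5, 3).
d = n·P = (-1)(2) + (5)(4) + (3)(9) = 45
Plane: -x + 5y + 3z = 45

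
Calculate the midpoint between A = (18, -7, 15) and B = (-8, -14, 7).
Midpoint = ((18-8)/2, (-7-14)/2, (15+7)/2) = (5, -10.5, 11)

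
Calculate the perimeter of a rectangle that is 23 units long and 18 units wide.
Perimeter = 2 * (length + width)
Perimeter = 2 * (23 + 18)
Perimeter = 2 * 41
Perimeter = 82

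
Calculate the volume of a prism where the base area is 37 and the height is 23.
Volume = base area * height
Volume = 37 * 23
Volume = 851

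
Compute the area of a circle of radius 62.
Area = pi * r²
Area = pi * 62²
Area = pi * 3844
Area = 12076.28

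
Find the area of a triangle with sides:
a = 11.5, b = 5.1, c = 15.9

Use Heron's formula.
s = (a+b+c)/2 = (11.5+5.1+15.9)/2 = 16.25
A = √(s(s-a)(s-b)(s-c)) = √(16.25·4.75·11.15·0.35)
A = √301.224 = 17.36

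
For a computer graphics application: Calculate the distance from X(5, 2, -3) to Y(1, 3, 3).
d = √[(-4)² + (1)² + (6)²] = √53 = 7.28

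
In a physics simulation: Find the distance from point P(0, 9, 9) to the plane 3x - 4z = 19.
d = |3(0) + 0(9) + (-4)(9) - (19)| / √(3² + 0² + (-4)²) = 55/√25 = 11.0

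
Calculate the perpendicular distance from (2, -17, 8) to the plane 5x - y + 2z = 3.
d = |5(2) + (-1)(-17) + 2(8) - (3)| / √(5² + (-1)² + 2²) = 40/√30 = 7.303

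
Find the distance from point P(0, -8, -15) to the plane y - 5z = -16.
d = |0(0) + 1(-8) + (-5)(-15) - (-16)| / √(0² + 1² + (-5)²) = 83/√26 = 16.28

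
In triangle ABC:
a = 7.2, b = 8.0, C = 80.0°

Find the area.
Using A = ½ab·sin(C):
A = ½·7.2·8.0·sin(80.0°) = ½·57.6·0.984808 = 28.36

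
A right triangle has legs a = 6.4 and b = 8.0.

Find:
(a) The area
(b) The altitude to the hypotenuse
(a) Area = ½ab = ½·6.4·8.0 = 25.6
(b) Hypotenuse c = √(6.4² + 8.0²) = √104.96 = 10.245
    Area = ½·c·h_c  →  h_c = 2·Area/c = 2·25.6/10.245 = 4.998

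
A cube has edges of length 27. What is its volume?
Volume = s³
Volume = 27³
Volume = 19683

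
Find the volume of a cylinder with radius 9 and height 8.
Volume = pi * r² * h
Volume = pi * 9² * 8
Volume = pi * 81 * 8
Volume = pi * 648
Volume = 2035.75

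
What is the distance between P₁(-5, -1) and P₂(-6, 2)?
Using the distance formula: d = sqrt((x₂-x₁)² + (y₂-y₁)²)
dx = (-6) - (-5) = -1
dy = 2 - (-1) = 3
d = sqrt((-1)² + 3²) = sqrt(1 + 9) = sqrt(10) = 3.16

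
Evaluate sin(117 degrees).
sin(117 degrees) = 0.891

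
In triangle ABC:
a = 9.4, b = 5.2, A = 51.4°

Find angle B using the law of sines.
sin(B)/b = sin(A)/a
sin(B) = b·sin(A)/a = 5.2·sin(51.4°)/9.4 = 0.432330
B = arcsin(0.432330) = 25.62°  (b ≤ a, so B ≤ A and the acute solution is unique)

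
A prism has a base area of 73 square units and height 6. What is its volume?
Volume = base area * height
Volume = 73 * 6
Volume = 438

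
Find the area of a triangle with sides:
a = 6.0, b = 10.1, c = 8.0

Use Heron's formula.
s = (a+b+c)/2 = (6.0+10.1+8.0)/2 = 12.05
A = √(s(s-a)(s-b)(s-c)) = √(12.05·6.05·1.95·4.05)
A = √575.747 = 23.99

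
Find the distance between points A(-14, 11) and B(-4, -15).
Using the distance formula: d = sqrt((x₂-x₁)² + (y₂-y₁)²)
dx = (-4) - (-14) = 10
dy = (-15) - 11 = -26
d = sqrt(10² + (-26)²) = sqrt(100 + 676) = sqrt(776) = 27.86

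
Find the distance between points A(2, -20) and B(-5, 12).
Using the distance formula: d = sqrt((x₂-x₁)² + (y₂-y₁)²)
dx = (-5) - 2 = -7
dy = 12 - (-20) = 32
d = sqrt((-7)² + 32²) = sqrt(49 + 1024) = sqrt(1073) = 32.76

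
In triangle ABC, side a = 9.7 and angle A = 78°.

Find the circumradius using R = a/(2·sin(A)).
R = a/(2·sin(A)) = 9.7/(2·sin(78°))
R = 9.7/(2·0.978148) = 9.7/1.956295 = 4.958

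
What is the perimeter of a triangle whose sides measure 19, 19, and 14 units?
Perimeter = sum of all sides
Perimeter = 19 + 19 + 14
Perimeter = 52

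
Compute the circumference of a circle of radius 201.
Circumference = 2 * pi * r
Circumference = 2 * pi * 201
Circumference = 1262.92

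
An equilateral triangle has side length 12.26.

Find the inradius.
For an equilateral triangle, r = s/(2√3) where s is the side.
r = 12.26/(2√3) = 12.26/3.464102 = 3.539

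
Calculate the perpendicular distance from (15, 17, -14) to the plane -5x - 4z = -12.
d = |(-5)(15) + 0(17) + (-4)(-14) - (-12)| / √((-5)² + 0² + (-4)²) = 7/√41 = 1.093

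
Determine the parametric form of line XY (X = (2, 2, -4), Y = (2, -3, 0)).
Direction vector d = Y - X = (0, -5, 4)
x = 2, y = 2 - 5t, z = -4 + 4t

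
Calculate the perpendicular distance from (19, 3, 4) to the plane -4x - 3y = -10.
d = |(-4)(19) + (-3)(3) + 0(4) - (-10)| / √((-4)² + (-3)² + 0²) = 75/√25 = 15.0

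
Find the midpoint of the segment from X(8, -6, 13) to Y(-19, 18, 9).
Midpoint = ((8-19)/2, (-6+18)/2, (13+9)/2) = (-5.5, 6, 11)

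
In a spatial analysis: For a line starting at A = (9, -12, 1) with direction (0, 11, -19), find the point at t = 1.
P(1) = (9 + 0(1), -12 + 11(1), 1 + (-19)(1)) = (9, -1, -18)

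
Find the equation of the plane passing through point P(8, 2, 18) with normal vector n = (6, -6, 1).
d = n·P = (6)(8) + (-6)(2) + (1)(18) = 54
Plane: 6x - 6y + z = 54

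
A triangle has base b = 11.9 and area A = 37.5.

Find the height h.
A = ½bh  →  h = 2A/b
h = 2·37.5/11.9 = 6.303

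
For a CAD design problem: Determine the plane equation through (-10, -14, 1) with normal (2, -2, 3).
d = n·P = (2)(-10) + (-2)(-14) + (3)(1) = 11
Plane: 2x - 2y + 3z = 11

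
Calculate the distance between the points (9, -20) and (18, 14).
Using the distance formula: d = sqrt((x₂-x₁)² + (y₂-y₁)²)
dx = 18 - 9 = 9
dy = 14 - (-20) = 34
d = sqrt(9² + 34²) = sqrt(81 + 1156) = sqrt(1237) = 35.17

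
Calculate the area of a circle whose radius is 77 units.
Area = pi * r²
Area = pi * 77²
Area = pi * 5929
Area = 18626.50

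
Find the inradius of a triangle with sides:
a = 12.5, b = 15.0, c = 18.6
s = (a+b+c)/2 = (12.5+15.0+18.6)/2 = 23.05
Area = √(s(s-a)(s-b)(s-c)) = √(23.05·10.55·8.05·4.45) = 93.3339
r = Area/s = 93.3339/23.05 = 4.049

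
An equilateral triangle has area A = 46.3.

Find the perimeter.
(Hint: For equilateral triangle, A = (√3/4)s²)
A = (√3/4)s²  →  s² = 4A/√3 = 4·46.3/√3 = 106.925
s = 10.3405
Perimeter = 3s = 31.02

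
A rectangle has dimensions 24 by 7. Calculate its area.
Area = length * width
Area = 24 * 7
Area = 168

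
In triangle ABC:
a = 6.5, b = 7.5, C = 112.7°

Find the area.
Using A = ½ab·sin(C):
A = ½·6.5·7.5·sin(112.7°) = ½·48.75·0.922538 = 22.49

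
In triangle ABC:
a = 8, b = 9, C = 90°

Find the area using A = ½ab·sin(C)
A = ½·8·9·sin(90°) = ½·72·1.000000 = 36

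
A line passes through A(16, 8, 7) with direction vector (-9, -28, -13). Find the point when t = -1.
P(-1) = (16 + (-9)(-1), 8 + (-28)(-1), 7 + (-13)(-1)) = (25, 36, 20)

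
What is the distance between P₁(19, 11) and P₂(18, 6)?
Using the distance formula: d = sqrt((x₂-x₁)² + (y₂-y₁)²)
dx = 18 - 19 = -1
dy = 6 - 11 = -5
d = sqrt((-1)² + (-5)²) = sqrt(1 + 25) = sqrt(26) = 5.10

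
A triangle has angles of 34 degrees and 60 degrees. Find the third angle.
Sum of angles in a triangle = 180 degrees
Third angle = 180 - 34 - 60
Third angle = 86 degrees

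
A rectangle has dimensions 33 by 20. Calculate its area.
Area = length * width
Area = 33 * 20
Area = 660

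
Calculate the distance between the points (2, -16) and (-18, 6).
Using the distance formula: d = sqrt((x₂-x₁)² + (y₂-y₁)²)
dx = (-18) - 2 = -20
dy = 6 - (-16) = 22
d = sqrt((-20)² + 22²) = sqrt(400 + 484) = sqrt(884) = 29.73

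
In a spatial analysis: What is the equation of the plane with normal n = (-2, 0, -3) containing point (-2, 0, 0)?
d = n·P = (-2)(-2) + (0)(0) + (-3)(0) = 4
Plane: -2x - 3z = 4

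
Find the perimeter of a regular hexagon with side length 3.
Perimeter = number of sides * side length
Perimeter = 6 * 3
Perimeter = 18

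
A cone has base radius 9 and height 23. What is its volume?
Volume = (1/3) * pi * r² * h
Volume = (1/3) * pi * 9² * 23
Volume = (1/3) * pi * 81 * 23
Volume = (1/3) * pi * 1863
Volume = 1950.93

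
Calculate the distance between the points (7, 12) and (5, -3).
Using the distance formula: d = sqrt((x₂-x₁)² + (y₂-y₁)²)
dx = 5 - 7 = -2
dy = (-3) - 12 = -15
d = sqrt((-2)² + (-15)²) = sqrt(4 + 225) = sqrt(229) = 15.13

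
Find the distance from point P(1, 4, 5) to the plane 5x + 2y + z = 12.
d = |5(1) + 2(4) + 1(5) - (12)| / √(5² + 2² + 1²) = 6/√30 = 1.095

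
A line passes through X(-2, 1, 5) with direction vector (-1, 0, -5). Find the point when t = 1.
P(1) = (-2 + (-1)(1), 1 + 0(1), 5 + (-5)(1)) = (-3, 1, 0)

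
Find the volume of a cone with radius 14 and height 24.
Volume = (1/3) * pi * r² * h
Volume = (1/3) * pi * 14² * 24
Volume = (1/3) * pi * 196 * 24
Volume = (1/3) * pi * 4704
Volume = 4926.02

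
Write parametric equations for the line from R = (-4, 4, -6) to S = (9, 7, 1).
Direction vector d = S - R = (13, 3, 7)
x = -4 + 13t, y = 4 + 3t, z = -6 + 7t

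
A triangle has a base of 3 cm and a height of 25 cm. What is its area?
Area = (1/2) * base * height
Area = (1/2) * 3 * 25
Area = 37.50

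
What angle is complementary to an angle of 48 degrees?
Complementary angles sum to 90 degrees.
Other angle = 90 - 48
Other angle = 42 degrees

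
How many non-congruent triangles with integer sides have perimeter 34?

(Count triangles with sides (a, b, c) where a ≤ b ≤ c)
With a ≤ b ≤ c and a + b + c = 34, the triangle inequality a + b > c gives c < 34/2, so c ≤ 16.
Iterate a from 1 to ⌊p/3⌋ = 11; for each a, b ranges from a to ⌊(p−a)/2⌋ with c = p − a − b, keeping only c ≥ b.
Triples: (2, 16, 16), (3, 15, 16), (4, 14, 16), …
Count = 24 triangles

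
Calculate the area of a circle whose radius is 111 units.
Area = pi * r²
Area = pi * 111²
Area = pi * 12321
Area = 38707.56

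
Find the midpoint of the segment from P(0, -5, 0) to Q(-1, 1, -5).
Midpoint = ((0-1)/2, (-5+1)/2, (0-5)/2) = (-0.5, -2, -2.5)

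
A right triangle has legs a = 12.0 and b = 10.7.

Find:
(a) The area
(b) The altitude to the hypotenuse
(a) Area = ½ab = ½·12.0·10.7 = 64.2
(b) Hypotenuse c = √(12.0² + 10.7²) = √258.49 = 16.0776
    Area = ½·c·h_c  →  h_c = 2·Area/c = 2·64.2/16.0776 = 7.986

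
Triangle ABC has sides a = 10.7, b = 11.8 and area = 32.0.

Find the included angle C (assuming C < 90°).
Area = ½ab·sin(C)  →  sin(C) = 2·Area/(ab)
sin(C) = 2·32.0/(10.7·11.8) = 0.506891
C = arcsin(0.506891) = 30.46°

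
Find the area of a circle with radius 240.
Area = pi * r²
Area = pi * 240²
Area = pi * 57600
Area = 180955.74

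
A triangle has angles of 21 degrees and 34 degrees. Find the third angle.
Sum of angles in a triangle = 180 degrees
Third angle = 180 - 21 - 34
Third angle = 125 degrees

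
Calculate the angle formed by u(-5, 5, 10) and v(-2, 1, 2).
u·v = 35, |u|² = 150, |v|² = 9
cos θ = 35/√1350 ≈ 0.9526
θ ≈ 17.72°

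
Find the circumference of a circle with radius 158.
Circumference = 2 * pi * r
Circumference = 2 * pi * 158
Circumference = 992.74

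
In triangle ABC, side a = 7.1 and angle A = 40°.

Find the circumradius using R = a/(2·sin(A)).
R = a/(2·sin(A)) = 7.1/(2·sin(40°))
R = 7.1/(2·0.642788) = 7.1/1.285575 = 5.523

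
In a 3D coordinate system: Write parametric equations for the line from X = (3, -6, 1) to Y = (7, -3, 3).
Direction vector d = Y - X = (4, 3, 2)
x = 3 + 4t, y = -6 + 3t, z = 1 + 2t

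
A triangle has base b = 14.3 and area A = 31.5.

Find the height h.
A = ½bh  →  h = 2A/b
h = 2·31.5/14.3 = 4.406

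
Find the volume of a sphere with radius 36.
Volume = (4/3) * pi * r³
Volume = (4/3) * pi * 36³
Volume = (4/3) * pi * 46656
Volume = 195432.20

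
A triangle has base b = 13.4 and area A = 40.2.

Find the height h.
A = ½bh  →  h = 2A/b
h = 2·40.2/13.4 = 6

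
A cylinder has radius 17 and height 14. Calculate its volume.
Volume = pi * r² * h
Volume = pi * 17² * 14
Volume = pi * 289 * 14
Volume = pi * 4046
Volume = 12710.88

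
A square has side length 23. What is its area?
Area = s²
Area = 23²
Area = 529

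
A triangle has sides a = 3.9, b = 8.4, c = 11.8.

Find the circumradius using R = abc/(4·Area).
s = (a+b+c)/2 = 12.05
Area = √(s(s-a)(s-b)(s-c)) = √(12.05·8.15·3.65·0.25) = 9.46649
R = abc/(4·Area) = (3.9·8.4·11.8)/(4·9.46649) = 386.568/37.86596 = 10.21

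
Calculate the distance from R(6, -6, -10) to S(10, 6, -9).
d = √[(4)² + (12)² + (1)²] = √161 = 12.69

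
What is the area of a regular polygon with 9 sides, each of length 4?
For a regular 9-gon with side length s = 4:
Apothem a = s / (2*tan(pi/9)) = 4 / (2*tan(pi/9)) ≈ 5.495
Perimeter P = 9 * 4 = 36
Area = (1/2) * P * a = (1/2) * 36 * 5.495 = 98.91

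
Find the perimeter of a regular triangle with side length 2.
Perimeter = number of sides * side length
Perimeter = 3 * 2
Perimeter = 6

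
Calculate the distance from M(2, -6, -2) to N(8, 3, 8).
d = √[(6)² + (9)² + (10)²] = √217 = 14.73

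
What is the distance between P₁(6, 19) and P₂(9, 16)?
Using the distance formula: d = sqrt((x₂-x₁)² + (y₂-y₁)²)
dx = 9 - 6 = 3
dy = 16 - 19 = -3
d = sqrt(3² + (-3)²) = sqrt(9 + 9) = sqrt(18) = 4.24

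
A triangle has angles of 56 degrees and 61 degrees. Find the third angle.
Sum of angles in a triangle = 180 degrees
Third angle = 180 - 56 - 61
Third angle = 63 degrees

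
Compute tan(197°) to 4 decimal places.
tan(197 degrees) = 0.3057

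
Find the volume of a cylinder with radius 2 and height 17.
Volume = pi * r² * h
Volume = pi * 2² * 17
Volume = pi * 4 * 17
Volume = pi * 68
Volume = 213.63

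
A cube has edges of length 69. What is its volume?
Volume = s³
Volume = 69³
Volume = 328509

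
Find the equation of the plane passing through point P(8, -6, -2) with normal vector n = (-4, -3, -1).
d = n·P = (-4)(8) + (-3)(-6) + (-1)(-2) = -12
Plane: -4x - 3y - z = -12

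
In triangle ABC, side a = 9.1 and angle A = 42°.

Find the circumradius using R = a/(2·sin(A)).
R = a/(2·sin(A)) = 9.1/(2·sin(42°))
R = 9.1/(2·0.669131) = 9.1/1.338261 = 6.8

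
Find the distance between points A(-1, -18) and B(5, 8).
Using the distance formula: d = sqrt((x₂-x₁)² + (y₂-y₁)²)
dx = 5 - (-1) = 6
dy = 8 - (-18) = 26
d = sqrt(6² + 26²) = sqrt(36 + 676) = sqrt(712) = 26.68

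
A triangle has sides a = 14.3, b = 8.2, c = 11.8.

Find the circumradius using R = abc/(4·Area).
s = (a+b+c)/2 = 17.15
Area = √(s(s-a)(s-b)(s-c)) = √(17.15·2.85·8.95·5.35) = 48.3774
R = abc/(4·Area) = (14.3·8.2·11.8)/(4·48.3774) = 1383.668/193.5096 = 7.15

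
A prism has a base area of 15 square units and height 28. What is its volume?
Volume = base area * height
Volume = 15 * 28
Volume = 420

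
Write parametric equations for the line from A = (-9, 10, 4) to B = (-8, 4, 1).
Direction vector d = B - A = (1, -6, -3)
x = -9 + t, y = 10 - 6t, z = 4 - 3t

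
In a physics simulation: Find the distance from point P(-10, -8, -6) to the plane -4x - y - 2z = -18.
d = |(-4)(-10) + (-1)(-8) + (-2)(-6) - (-18)| / √((-4)² + (-1)² + (-2)²) = 78/√21 = 17.02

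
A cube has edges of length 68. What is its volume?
Volume = s³
Volume = 68³
Volume = 314432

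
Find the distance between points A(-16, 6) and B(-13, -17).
Using the distance formula: d = sqrt((x₂-x₁)² + (y₂-y₁)²)
dx = (-13) - (-16) = 3
dy = (-17) - 6 = -23
d = sqrt(3² + (-23)²) = sqrt(9 + 529) = sqrt(538) = 23.19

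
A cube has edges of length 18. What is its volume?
Volume = s³
Volume = 18³
Volume = 5832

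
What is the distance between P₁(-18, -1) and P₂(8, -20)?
Using the distance formula: d = sqrt((x₂-x₁)² + (y₂-y₁)²)
dx = 8 - (-18) = 26
dy = (-20) - (-1) = -19
d = sqrt(26² + (-19)²) = sqrt(676 + 361) = sqrt(1037) = 32.20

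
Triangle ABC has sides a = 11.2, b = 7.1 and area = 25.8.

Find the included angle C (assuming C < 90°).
Area = ½ab·sin(C)  →  sin(C) = 2·Area/(ab)
sin(C) = 2·25.8/(11.2·7.1) = 0.648893
C = arcsin(0.648893) = 40.46°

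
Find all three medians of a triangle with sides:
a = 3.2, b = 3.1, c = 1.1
Using m_x = ½√(2y² + 2z² - x²):
m_a = ½√(2·3.1² + 2·1.1² - 3.2²) = ½√11.4 = 1.688
m_b = ½√(2·3.2² + 2·1.1² - 3.1²) = ½√13.29 = 1.823
m_c = ½√(2·3.2² + 2·3.1² - 1.1²) = ½√38.49 = 3.102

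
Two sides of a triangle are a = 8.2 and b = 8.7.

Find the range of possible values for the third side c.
By the triangle inequality: |a - b| < c < a + b
|8.2 - 8.7| < c < 8.2 + 8.7
0.5 < c < 16.9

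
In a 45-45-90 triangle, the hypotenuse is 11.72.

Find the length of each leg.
In a 45-45-90 triangle, hypotenuse = leg·√2  →  leg = hypotenuse/√2
leg = 11.72/√2 = 8.287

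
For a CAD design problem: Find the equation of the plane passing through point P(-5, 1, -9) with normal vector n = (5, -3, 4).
d = n·P = (5)(-5) + (-3)(1) + (4)(-9) = -64
Plane: 5x - 3y + 4z = -64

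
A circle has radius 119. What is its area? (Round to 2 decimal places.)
Area = pi * r²
Area = pi * 119²
Area = pi * 14161
Area = 44488.09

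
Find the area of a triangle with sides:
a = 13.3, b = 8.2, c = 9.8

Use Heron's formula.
s = (a+b+c)/2 = (13.3+8.2+9.8)/2 = 15.65
A = √(s(s-a)(s-b)(s-c)) = √(15.65·2.35·7.45·5.85)
A = √1602.86 = 40.04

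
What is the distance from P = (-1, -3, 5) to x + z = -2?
d = |1(-1) + 0(-3) + 1(5) - (-2)| / √(1² + 0² + 1²) = 6/√2 = 4.243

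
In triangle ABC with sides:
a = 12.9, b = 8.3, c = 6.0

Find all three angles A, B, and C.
By the law of cosines:
cos(A) = (b² + c² - a²)/(2bc) = -0.617671  →  A = 128.1°
cos(B) = (a² + c² - b²)/(2ac) = 0.862532  →  B = 30.4°
cos(C) = (a² + b² - c²)/(2ab) = 0.930700  →  C = 21.46°
Check: A + B + C = 180.0° ✓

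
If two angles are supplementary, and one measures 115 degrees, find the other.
Supplementary angles sum to 180 degrees.
Other angle = 180 - 115
Other angle = 65 degrees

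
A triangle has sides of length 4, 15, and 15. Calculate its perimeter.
Perimeter = sum of all sides
Perimeter = 4 + 15 + 15
Perimeter = 34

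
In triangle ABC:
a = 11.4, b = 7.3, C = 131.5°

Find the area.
Using A = ½ab·sin(C):
A = ½·11.4·7.3·sin(131.5°) = ½·83.22·0.748956 = 31.16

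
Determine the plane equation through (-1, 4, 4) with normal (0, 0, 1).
d = n·P = (0)(-1) + (0)(4) + (1)(4) = 4
Plane: z = 4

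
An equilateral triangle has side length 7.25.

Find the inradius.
For an equilateral triangle, r = s/(2√3) where s is the side.
r = 7.25/(2√3) = 7.25/3.464102 = 2.093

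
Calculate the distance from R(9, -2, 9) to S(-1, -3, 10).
d = √[(-10)² + (-1)² + (1)²] = √102 = 10.1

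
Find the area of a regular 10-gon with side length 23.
For a regular 10-gon with side length s = 23:
Apothem a = s / (2*tan(pi/10)) = 23 / (2*tan(pi/10)) ≈ 35.3934
Perimeter P = 10 * 23 = 230
Area = (1/2) * P * a = (1/2) * 230 * 35.3934 = 4070.24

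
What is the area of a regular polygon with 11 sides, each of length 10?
For a regular 11-gon with side length s = 10:
Apothem a = s / (2*tan(pi/11)) = 10 / (2*tan(pi/11)) ≈ 17.0284
Perimeter P = 11 * 10 = 110
Area = (1/2) * P * a = (1/2) * 110 * 17.0284 = 936.56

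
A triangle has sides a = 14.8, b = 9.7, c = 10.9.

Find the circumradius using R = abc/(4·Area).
s = (a+b+c)/2 = 17.7
Area = √(s(s-a)(s-b)(s-c)) = √(17.7·2.9·8·6.8) = 52.8427
R = abc/(4·Area) = (14.8·9.7·10.9)/(4·52.8427) = 1564.804/211.3708 = 7.403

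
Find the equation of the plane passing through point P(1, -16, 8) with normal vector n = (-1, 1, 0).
d = n·P = (-1)(1) + (1)(-16) + (0)(8) = -17
Plane: -x + y = -17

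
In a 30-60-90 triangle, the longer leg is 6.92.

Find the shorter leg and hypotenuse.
In a 30-60-90 triangle, sides are in ratio 1 : √3 : 2.
Long leg = short leg·√3  →  short leg = 6.92/√3 = 3.995
Hypotenuse = 2·(short leg) = 2·6.92/√3 = 7.991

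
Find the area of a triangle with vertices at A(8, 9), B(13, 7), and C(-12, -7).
Using the coordinate formula: Area = (1/2)|x₁(y₂-y₃) + x₂(y₃-y₁) + x₃(y₁-y₂)|
Area = (1/2)|8(7-(-7)) + 13((-7)-9) + (-12)(9-7)|
Area = (1/2)|8*14 + 13*(-16) + (-12)*2|
Area = (1/2)|112 + (-208) + (-24)|
Area = (1/2)*120 = 60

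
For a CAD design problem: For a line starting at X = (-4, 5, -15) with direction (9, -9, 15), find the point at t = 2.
P(2) = (-4 + 9(2), 5 + (-9)(2), -15 + 15(2)) = (14, -13, 15)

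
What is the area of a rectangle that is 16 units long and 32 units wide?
Area = length * width
Area = 16 * 32
Area = 512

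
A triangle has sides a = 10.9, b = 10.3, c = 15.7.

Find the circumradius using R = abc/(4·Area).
s = (a+b+c)/2 = 18.45
Area = √(s(s-a)(s-b)(s-c)) = √(18.45·7.55·8.15·2.75) = 55.8749
R = abc/(4·Area) = (10.9·10.3·15.7)/(4·55.8749) = 1762.639/223.4996 = 7.887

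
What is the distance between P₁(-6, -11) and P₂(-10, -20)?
Using the distance formula: d = sqrt((x₂-x₁)² + (y₂-y₁)²)
dx = (-10) - (-6) = -4
dy = (-20) - (-11) = -9
d = sqrt((-4)² + (-9)²) = sqrt(16 + 81) = sqrt(97) = 9.85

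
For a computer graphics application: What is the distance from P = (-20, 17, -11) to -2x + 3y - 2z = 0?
d = |(-2)(-20) + 3(17) + (-2)(-11) - (0)| / √((-2)² + 3² + (-2)²) = 113/√17 = 27.41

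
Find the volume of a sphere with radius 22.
Volume = (4/3) * pi * r³
Volume = (4/3) * pi * 22³
Volume = (4/3) * pi * 10648
Volume = 44602.24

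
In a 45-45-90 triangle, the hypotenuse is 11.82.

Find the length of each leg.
In a 45-45-90 triangle, hypotenuse = leg·√2  →  leg = hypotenuse/√2
leg = 11.82/√2 = 8.358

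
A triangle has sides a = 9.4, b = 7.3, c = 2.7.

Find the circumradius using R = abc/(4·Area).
s = (a+b+c)/2 = 9.7
Area = √(s(s-a)(s-b)(s-c)) = √(9.7·0.3·2.4·7) = 6.992
R = abc/(4·Area) = (9.4·7.3·2.7)/(4·6.992) = 185.274/27.968 = 6.625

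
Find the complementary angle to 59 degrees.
Complementary angles sum to 90 degrees.
Other angle = 90 - 59
Other angle = 31 degrees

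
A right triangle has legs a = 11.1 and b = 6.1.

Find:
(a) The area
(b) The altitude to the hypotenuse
(a) Area = ½ab = ½·11.1·6.1 = 33.855
(b) Hypotenuse c = √(11.1² + 6.1²) = √160.42 = 12.6657
    Area = ½·c·h_c  →  h_c = 2·Area/c = 2·33.855/12.6657 = 5.346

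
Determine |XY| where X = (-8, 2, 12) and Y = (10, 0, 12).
d = √[(18)² + (-2)² + (0)²] = √328 = 18.11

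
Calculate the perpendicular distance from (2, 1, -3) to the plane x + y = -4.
d = |1(2) + 1(1) + 0(-3) - (-4)| / √(1² + 1² + 0²) = 7/√2 = 4.95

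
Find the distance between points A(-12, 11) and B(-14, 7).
Using the distance formula: d = sqrt((x₂-x₁)² + (y₂-y₁)²)
dx = (-14) - (-12) = -2
dy = 7 - 11 = -4
d = sqrt((-2)² + (-4)²) = sqrt(4 + 16) = sqrt(20) = 4.47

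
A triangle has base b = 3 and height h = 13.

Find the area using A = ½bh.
A = ½·3·13 = 19.5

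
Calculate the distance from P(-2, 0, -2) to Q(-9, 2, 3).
d = √[(-7)² + (2)² + (5)²] = √78 = 8.832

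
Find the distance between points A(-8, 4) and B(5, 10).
Using the distance formula: d = sqrt((x₂-x₁)² + (y₂-y₁)²)
dx = 5 - (-8) = 13
dy = 10 - 4 = 6
d = sqrt(13² + 6²) = sqrt(169 + 36) = sqrt(205) = 14.32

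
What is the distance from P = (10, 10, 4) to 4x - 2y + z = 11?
d = |4(10) + (-2)(10) + 1(4) - (11)| / √(4² + (-2)² + 1²) = 13/√21 = 2.837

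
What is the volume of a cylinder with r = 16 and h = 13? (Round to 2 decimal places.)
Volume = pi * r² * h
Volume = pi * 16² * 13
Volume = pi * 256 * 13
Volume = pi * 3328
Volume = 10455.22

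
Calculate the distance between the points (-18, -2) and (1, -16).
Using the distance formula: d = sqrt((x₂-x₁)² + (y₂-y₁)²)
dx = 1 - (-18) = 19
dy = (-16) - (-2) = -14
d = sqrt(19² + (-14)²) = sqrt(361 + 196) = sqrt(557) = 23.60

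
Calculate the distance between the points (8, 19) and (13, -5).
Using the distance formula: d = sqrt((x₂-x₁)² + (y₂-y₁)²)
dx = 13 - 8 = 5
dy = (-5) - 19 = -24
d = sqrt(5² + (-24)²) = sqrt(25 + 576) = sqrt(601) = 24.52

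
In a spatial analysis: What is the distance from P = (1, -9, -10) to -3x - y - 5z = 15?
d = |(-3)(1) + (-1)(-9) + (-5)(-10) - (15)| / √((-3)² + (-1)² + (-5)²) = 41/√35 = 6.93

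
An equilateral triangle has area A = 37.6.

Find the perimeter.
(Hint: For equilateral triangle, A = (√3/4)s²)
A = (√3/4)s²  →  s² = 4A/√3 = 4·37.6/√3 = 86.8335
s = 9.31845
Perimeter = 3s = 27.96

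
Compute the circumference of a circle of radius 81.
Circumference = 2 * pi * r
Circumference = 2 * pi * 81
Circumference = 508.94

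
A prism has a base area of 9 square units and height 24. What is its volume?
Volume = base area * height
Volume = 9 * 24
Volume = 216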